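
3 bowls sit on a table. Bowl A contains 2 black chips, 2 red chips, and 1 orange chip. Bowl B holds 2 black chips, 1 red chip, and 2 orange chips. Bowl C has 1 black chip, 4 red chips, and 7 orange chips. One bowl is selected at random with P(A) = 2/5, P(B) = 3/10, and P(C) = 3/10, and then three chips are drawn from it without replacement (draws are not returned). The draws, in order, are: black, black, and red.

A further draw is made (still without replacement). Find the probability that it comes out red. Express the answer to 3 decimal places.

0.364

The likelihood of the observed sequence under each hypothesis: P(data | bowl A) = (2/5)(1/4)(2/3) = 1/15; P(data | bowl B) = (2/5)(1/4)(1/3) = 1/30; P(data | bowl C) = (1/12)(0/11) = 0.
Multiplying each by its prior: 2/5 · 1/15 = 2/75, 3/10 · 1/30 = 1/100, 3/10 · 0 = 0; with total 11/300.
Normalising, the posterior is P(bowl A | data) = 8/11, P(bowl B | data) = 3/11, P(bowl C | data) = 0.
So P(red next | data) = Σ P(red next | H) P(H | data) = (1/2)(8/11) + (0)(3/11) = 4/11.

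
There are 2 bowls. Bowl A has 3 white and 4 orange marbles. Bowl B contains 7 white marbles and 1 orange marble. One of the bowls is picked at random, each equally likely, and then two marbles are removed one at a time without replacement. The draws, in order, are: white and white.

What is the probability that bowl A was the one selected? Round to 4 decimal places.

The likelihood of the observed sequence under each hypothesis: P(data | bowl A) = (3/7)(2/6) = 1/7; P(data | bowl B) = (7/8)(6/7) = 3/4.
Weighting by the prior gives 1/2 · 1/7 = 1/14, 1/2 · 3/4 = 3/8; with total 25/56.
So P(bowl A | data) = (1/14) / (25/56) = 4/25.

0.1600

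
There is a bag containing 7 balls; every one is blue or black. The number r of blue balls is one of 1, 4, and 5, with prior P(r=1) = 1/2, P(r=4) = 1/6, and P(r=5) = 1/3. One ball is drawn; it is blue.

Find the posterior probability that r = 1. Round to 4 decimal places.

The likelihood of this draw under each hypothesis: P(data | r = 1) = (1/7) = 1/7; P(data | r = 4) = (4/7) = 4/7; P(data | r = 5) = (5/7) = 5/7.
Multiplying each by its prior: 1/2 · 1/7 = 1/14, 1/6 · 4/7 = 2/21, 1/3 · 5/7 = 5/21; summing to 17/42.
Therefore the posterior P(r = 1 | data) = (1/14) / (17/42) = 3/17.

0.1765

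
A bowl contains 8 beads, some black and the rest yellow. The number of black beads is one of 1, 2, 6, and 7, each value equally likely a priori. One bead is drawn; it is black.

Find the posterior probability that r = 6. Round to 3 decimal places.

0.375

The likelihood of this draw under each hypothesis: P(data | r = 1) = (1/8) = 1/8; P(data | r = 2) = (2/8) = 1/4; P(data | r = 6) = (6/8) = 3/4; P(data | r = 7) = (7/8) = 7/8.
Multiplying each by its prior: 1/4 · 1/8 = 1/32, 1/4 · 1/4 = 1/16, 1/4 · 3/4 = 3/16, 1/4 · 7/8 = 7/32; with total 1/2.
Therefore the posterior P(r = 6 | data) = (3/16) / (1/2) = 3/8.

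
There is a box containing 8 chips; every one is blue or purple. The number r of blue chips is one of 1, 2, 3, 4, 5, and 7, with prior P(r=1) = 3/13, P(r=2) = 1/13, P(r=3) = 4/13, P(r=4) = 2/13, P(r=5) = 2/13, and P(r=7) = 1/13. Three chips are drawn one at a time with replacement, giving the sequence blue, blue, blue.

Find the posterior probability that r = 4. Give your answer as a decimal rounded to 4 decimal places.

0.1524

Compute the likelihood of the observed sequence for each case: P(data | r = 1) = (1/8)(1/8)(1/8) = 0.0019531; P(data | r = 2) = (2/8)(2/8)(2/8) = 0.015625; P(data | r = 3) = (3/8)(3/8)(3/8) = 0.052734; P(data | r = 4) = (4/8)(4/8)(4/8) = 0.125; P(data | r = 5) = (5/8)(5/8)(5/8) = 0.24414; P(data | r = 7) = (7/8)(7/8)(7/8) = 0.66992.
The prior-weighted likelihoods are 3/13 · 0.0019531 = 0.00045072, 1/13 · 0.015625 = 0.0012019, 4/13 · 0.052734 = 0.016226, 2/13 · 0.125 = 0.019231, 2/13 · 0.24414 = 0.03756, 1/13 · 0.66992 = 0.051532; these sum to 0.1262.
Therefore the posterior P(r = 4 | data) = (0.019231) / (0.1262) = 0.15238.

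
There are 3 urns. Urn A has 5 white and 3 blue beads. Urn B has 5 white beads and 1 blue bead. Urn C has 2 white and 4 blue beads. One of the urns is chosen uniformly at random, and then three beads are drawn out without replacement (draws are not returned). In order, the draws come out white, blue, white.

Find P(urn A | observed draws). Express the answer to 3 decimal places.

Under each hypothesis, the probability of the observed sequence is: P(data | urn A) = (5/8)(3/7)(4/6) = 0.17857; P(data | urn B) = (5/6)(1/5)(4/4) = 0.16667; P(data | urn C) = (2/6)(4/5)(1/4) = 0.066667.
Weighting by the prior gives 1/3 · 0.17857 = 0.059524, 1/3 · 0.16667 = 0.055556, 1/3 · 0.066667 = 0.022222; these sum to 0.1373.
By Bayes' rule, P(urn A | data) = (0.059524) / (0.1373) = 0.43353.

0.434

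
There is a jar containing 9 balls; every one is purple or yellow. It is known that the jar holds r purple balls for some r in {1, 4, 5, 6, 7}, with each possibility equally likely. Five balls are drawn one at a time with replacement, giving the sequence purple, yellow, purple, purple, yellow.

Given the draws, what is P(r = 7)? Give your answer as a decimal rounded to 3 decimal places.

Compute the likelihood of the observed sequence for each case: P(data | r = 1) = (1/9)(8/9)(1/9)(1/9)(8/9) = 0.0010838; P(data | r = 4) = (4/9)(5/9)(4/9)(4/9)(5/9) = 0.027096; P(data | r = 5) = (5/9)(4/9)(5/9)(5/9)(4/9) = 0.03387; P(data | r = 6) = (6/9)(3/9)(6/9)(6/9)(3/9) = 0.032922; P(data | r = 7) = (7/9)(2/9)(7/9)(7/9)(2/9) = 0.023235.
Weighting by the prior gives 1/5 · 0.0010838 = 0.00021677, 1/5 · 0.027096 = 0.0054192, 1/5 · 0.03387 = 0.006774, 1/5 · 0.032922 = 0.0065844, 1/5 · 0.023235 = 0.004647; with total 0.023641.
By Bayes' rule, P(r = 7 | data) = (0.004647) / (0.023641) = 0.19656.

0.197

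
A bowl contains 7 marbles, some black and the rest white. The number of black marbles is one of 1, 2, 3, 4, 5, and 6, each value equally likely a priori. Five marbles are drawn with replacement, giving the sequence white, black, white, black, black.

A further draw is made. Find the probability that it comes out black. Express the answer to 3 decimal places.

0.571

Compute the likelihood of the observed sequence for each case: P(data | r = 1) = (6/7)(1/7)(6/7)(1/7)(1/7) = 0.002142; P(data | r = 2) = (5/7)(2/7)(5/7)(2/7)(2/7) = 0.0119; P(data | r = 3) = (4/7)(3/7)(4/7)(3/7)(3/7) = 0.025704; P(data | r = 4) = (3/7)(4/7)(3/7)(4/7)(4/7) = 0.034271; P(data | r = 5) = (2/7)(5/7)(2/7)(5/7)(5/7) = 0.02975; P(data | r = 6) = (1/7)(6/7)(1/7)(6/7)(6/7) = 0.012852.
Weighting by the prior gives 1/6 · 0.002142 = 0.00035699, 1/6 · 0.0119 = 0.0019833, 1/6 · 0.025704 = 0.0042839, 1/6 · 0.034271 = 0.0057119, 1/6 · 0.02975 = 0.0049583, 1/6 · 0.012852 = 0.002142; summing to 0.019436.
The posterior is then P(r = 1 | data) = 0.018367, P(r = 2 | data) = 0.10204, P(r = 3 | data) = 0.22041, P(r = 4 | data) = 0.29388, P(r = 5 | data) = 0.2551, P(r = 6 | data) = 0.1102.
Averaging over the posterior, P(black next | data) = (1/7)(0.018367) + (2/7)(0.10204) + (3/7)(0.22041) + (4/7)(0.29388) + (5/7)(0.2551) + (6/7)(0.1102) = 0.57085.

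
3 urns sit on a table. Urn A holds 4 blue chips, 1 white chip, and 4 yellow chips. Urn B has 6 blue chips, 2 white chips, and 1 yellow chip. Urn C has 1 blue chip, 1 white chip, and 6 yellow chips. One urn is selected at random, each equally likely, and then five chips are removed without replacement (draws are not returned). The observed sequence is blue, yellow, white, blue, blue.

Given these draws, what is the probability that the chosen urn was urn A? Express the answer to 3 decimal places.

Under each hypothesis, the probability of the observed sequence is: P(data | urn A) = (4/9)(4/8)(1/7)(3/6)(2/5) = 2/315; P(data | urn B) = (6/9)(1/8)(2/7)(5/6)(4/5) = 1/63; P(data | urn C) = (1/8)(6/7)(1/6)(0/5) = 0.
Weighting by the prior gives 1/3 · 2/315 = 2/945, 1/3 · 1/63 = 1/189, 1/3 · 0 = 0; summing to 1/135.
So P(urn A | data) = (2/945) / (1/135) = 2/7.

0.286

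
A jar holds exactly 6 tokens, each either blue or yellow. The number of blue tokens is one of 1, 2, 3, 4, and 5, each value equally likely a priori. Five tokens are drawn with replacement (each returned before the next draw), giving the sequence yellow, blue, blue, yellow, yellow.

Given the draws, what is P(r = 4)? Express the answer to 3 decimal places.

0.165

The likelihood of the observed sequence under each hypothesis: P(data | r = 1) = (5/6)(1/6)(1/6)(5/6)(5/6) = 0.016075; P(data | r = 2) = (4/6)(2/6)(2/6)(4/6)(4/6) = 0.032922; P(data | r = 3) = (3/6)(3/6)(3/6)(3/6)(3/6) = 0.03125; P(data | r = 4) = (2/6)(4/6)(4/6)(2/6)(2/6) = 0.016461; P(data | r = 5) = (1/6)(5/6)(5/6)(1/6)(1/6) = 0.003215.
Multiplying each by its prior: 1/5 · 0.016075 = 0.003215, 1/5 · 0.032922 = 0.0065844, 1/5 · 0.03125 = 0.00625, 1/5 · 0.016461 = 0.0032922, 1/5 · 0.003215 = 0.000643; with total 0.019985.
By Bayes' rule, P(r = 4 | data) = (0.0032922) / (0.019985) = 0.16474.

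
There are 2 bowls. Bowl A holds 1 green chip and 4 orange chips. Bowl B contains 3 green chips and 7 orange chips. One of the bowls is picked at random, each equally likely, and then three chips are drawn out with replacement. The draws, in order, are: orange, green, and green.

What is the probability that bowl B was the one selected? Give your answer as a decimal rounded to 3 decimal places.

0.663

Compute the likelihood of the observed sequence for each case: P(data | bowl A) = (4/5)(1/5)(1/5) = 0.032; P(data | bowl B) = (7/10)(3/10)(3/10) = 0.063.
The prior-weighted likelihoods are 1/2 · 0.032 = 0.016, 1/2 · 0.063 = 0.0315; summing to 0.0475.
So P(bowl B | data) = (0.0315) / (0.0475) = 0.66316.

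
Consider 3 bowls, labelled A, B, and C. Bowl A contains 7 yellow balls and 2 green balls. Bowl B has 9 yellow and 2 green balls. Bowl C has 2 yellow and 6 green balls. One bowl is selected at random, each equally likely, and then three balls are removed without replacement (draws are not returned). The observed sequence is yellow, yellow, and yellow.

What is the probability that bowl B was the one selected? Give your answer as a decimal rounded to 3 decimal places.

For each hypothesis, P(data | H) works out to: P(data | bowl A) = (7/9)(6/8)(5/7) = 0.41667; P(data | bowl B) = (9/11)(8/10)(7/9) = 0.50909; P(data | bowl C) = (2/8)(1/7)(0/6) = 0.
The prior-weighted likelihoods are 1/3 · 0.41667 = 0.13889, 1/3 · 0.50909 = 0.1697, 1/3 · 0 = 0; with total 0.30859.
Therefore the posterior P(bowl B | data) = (0.1697) / (0.30859) = 0.54992.

0.550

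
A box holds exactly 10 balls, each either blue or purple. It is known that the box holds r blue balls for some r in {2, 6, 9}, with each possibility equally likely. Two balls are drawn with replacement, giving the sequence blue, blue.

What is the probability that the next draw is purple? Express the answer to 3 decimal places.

0.212

Under each hypothesis, the probability of the observed sequence is: P(data | r = 2) = (2/10)(2/10) = 1/25; P(data | r = 6) = (6/10)(6/10) = 9/25; P(data | r = 9) = (9/10)(9/10) = 81/100.
The prior-weighted likelihoods are 1/3 · 1/25 = 1/75, 1/3 · 9/25 = 3/25, 1/3 · 81/100 = 27/100; with total 121/300.
Dividing through by the total gives posterior P(r = 2 | data) = 0.033058, P(r = 6 | data) = 0.29752, P(r = 9 | data) = 0.66942.
Averaging over the posterior, P(purple next | data) = (4/5)(0.033058) + (2/5)(0.29752) + (1/10)(0.66942) = 0.2124.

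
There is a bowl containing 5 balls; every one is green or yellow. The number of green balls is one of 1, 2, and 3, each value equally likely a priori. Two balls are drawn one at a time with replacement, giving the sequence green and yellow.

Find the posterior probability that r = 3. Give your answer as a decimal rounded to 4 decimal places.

0.3750

For each hypothesis, P(data | H) works out to: P(data | r = 1) = (1/5)(4/5) = 4/25; P(data | r = 2) = (2/5)(3/5) = 6/25; P(data | r = 3) = (3/5)(2/5) = 6/25.
Multiplying each by its prior: 1/3 · 4/25 = 4/75, 1/3 · 6/25 = 2/25, 1/3 · 6/25 = 2/25; with total 16/75.
So P(r = 3 | data) = (2/25) / (16/75) = 3/8.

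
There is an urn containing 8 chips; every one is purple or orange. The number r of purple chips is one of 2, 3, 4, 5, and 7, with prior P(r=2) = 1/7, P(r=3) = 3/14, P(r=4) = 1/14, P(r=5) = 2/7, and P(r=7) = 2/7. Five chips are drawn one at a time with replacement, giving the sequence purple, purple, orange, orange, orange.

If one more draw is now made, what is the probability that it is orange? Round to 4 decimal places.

0.5491

For each hypothesis, P(data | H) works out to: P(data | r = 2) = (2/8)(2/8)(6/8)(6/8)(6/8) = 0.026367; P(data | r = 3) = (3/8)(3/8)(5/8)(5/8)(5/8) = 0.034332; P(data | r = 4) = (4/8)(4/8)(4/8)(4/8)(4/8) = 0.03125; P(data | r = 5) = (5/8)(5/8)(3/8)(3/8)(3/8) = 0.020599; P(data | r = 7) = (7/8)(7/8)(1/8)(1/8)(1/8) = 0.0014954.
Multiplying each by its prior: 1/7 · 0.026367 = 0.0037667, 3/14 · 0.034332 = 0.0073569, 1/14 · 0.03125 = 0.0022321, 2/7 · 0.020599 = 0.0058855, 2/7 · 0.0014954 = 0.00042725; with total 0.019669.
The posterior is then P(r = 2 | data) = 0.19151, P(r = 3 | data) = 0.37404, P(r = 4 | data) = 0.11349, P(r = 5 | data) = 0.29924, P(r = 7 | data) = 0.021722.
Averaging over the posterior, P(orange next | data) = (3/4)(0.19151) + (5/8)(0.37404) + (1/2)(0.11349) + (3/8)(0.29924) + (1/8)(0.021722) = 0.54908.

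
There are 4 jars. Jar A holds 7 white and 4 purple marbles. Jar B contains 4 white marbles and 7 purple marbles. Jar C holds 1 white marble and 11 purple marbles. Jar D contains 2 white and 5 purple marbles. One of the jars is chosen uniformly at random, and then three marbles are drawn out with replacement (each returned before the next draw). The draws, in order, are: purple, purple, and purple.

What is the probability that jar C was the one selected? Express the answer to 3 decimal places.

Under each hypothesis, the probability of the observed sequence is: P(data | jar A) = (4/11)(4/11)(4/11) = 0.048084; P(data | jar B) = (7/11)(7/11)(7/11) = 0.2577; P(data | jar C) = (11/12)(11/12)(11/12) = 0.77025; P(data | jar D) = (5/7)(5/7)(5/7) = 0.36443.
The prior-weighted likelihoods are 1/4 · 0.048084 = 0.012021, 1/4 · 0.2577 = 0.064425, 1/4 · 0.77025 = 0.19256, 1/4 · 0.36443 = 0.091108; summing to 0.36012.
Hence P(jar C | data) = (0.19256) / (0.36012) = 0.53472.

0.535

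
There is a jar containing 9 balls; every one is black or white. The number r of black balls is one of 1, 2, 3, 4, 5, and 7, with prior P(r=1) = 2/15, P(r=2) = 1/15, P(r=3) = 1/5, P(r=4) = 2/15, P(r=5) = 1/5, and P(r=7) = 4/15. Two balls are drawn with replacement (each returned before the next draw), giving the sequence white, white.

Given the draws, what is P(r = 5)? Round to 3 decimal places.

0.120

For each hypothesis, P(data | H) works out to: P(data | r = 1) = (8/9)(8/9) = 0.79012; P(data | r = 2) = (7/9)(7/9) = 0.60494; P(data | r = 3) = (6/9)(6/9) = 0.44444; P(data | r = 4) = (5/9)(5/9) = 0.30864; P(data | r = 5) = (4/9)(4/9) = 0.19753; P(data | r = 7) = (2/9)(2/9) = 0.049383.
Multiplying each by its prior: 2/15 · 0.79012 = 0.10535, 1/15 · 0.60494 = 0.040329, 1/5 · 0.44444 = 0.088889, 2/15 · 0.30864 = 0.041152, 1/5 · 0.19753 = 0.039506, 4/15 · 0.049383 = 0.013169; summing to 0.3284.
By Bayes' rule, P(r = 5 | data) = (0.039506) / (0.3284) = 0.1203.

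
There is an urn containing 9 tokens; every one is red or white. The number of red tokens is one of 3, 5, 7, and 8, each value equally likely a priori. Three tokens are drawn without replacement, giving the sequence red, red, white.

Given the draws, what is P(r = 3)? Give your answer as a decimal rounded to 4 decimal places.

0.1406

Under each hypothesis, the probability of the observed sequence is: P(data | r = 3) = (3/9)(2/8)(6/7) = 1/14; P(data | r = 5) = (5/9)(4/8)(4/7) = 10/63; P(data | r = 7) = (7/9)(6/8)(2/7) = 1/6; P(data | r = 8) = (8/9)(7/8)(1/7) = 1/9.
Weighting by the prior gives 1/4 · 1/14 = 1/56, 1/4 · 10/63 = 5/126, 1/4 · 1/6 = 1/24, 1/4 · 1/9 = 1/36; summing to 8/63.
Hence P(r = 3 | data) = (1/56) / (8/63) = 9/64.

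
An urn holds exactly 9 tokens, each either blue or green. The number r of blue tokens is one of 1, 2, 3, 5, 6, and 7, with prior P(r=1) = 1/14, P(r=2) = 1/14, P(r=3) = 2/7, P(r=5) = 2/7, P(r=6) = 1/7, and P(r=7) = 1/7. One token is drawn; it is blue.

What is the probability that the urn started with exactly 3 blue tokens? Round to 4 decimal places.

0.1967

For each hypothesis, P(data | H) works out to: P(data | r = 1) = (1/9) = 1/9; P(data | r = 2) = (2/9) = 2/9; P(data | r = 3) = (3/9) = 1/3; P(data | r = 5) = (5/9) = 5/9; P(data | r = 6) = (6/9) = 2/3; P(data | r = 7) = (7/9) = 7/9.
The prior-weighted likelihoods are 1/14 · 1/9 = 1/126, 1/14 · 2/9 = 1/63, 2/7 · 1/3 = 2/21, 2/7 · 5/9 = 10/63, 1/7 · 2/3 = 2/21, 1/7 · 7/9 = 1/9; summing to 61/126.
So P(r = 3 | data) = (2/21) / (61/126) = 12/61.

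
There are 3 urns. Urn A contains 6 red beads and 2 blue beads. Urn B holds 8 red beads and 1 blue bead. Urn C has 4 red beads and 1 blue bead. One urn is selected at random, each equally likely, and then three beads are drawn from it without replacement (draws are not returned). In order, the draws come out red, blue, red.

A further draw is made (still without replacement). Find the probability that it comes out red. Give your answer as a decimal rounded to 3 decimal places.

0.927

For each hypothesis, P(data | H) works out to: P(data | urn A) = (6/8)(2/7)(5/6) = 0.17857; P(data | urn B) = (8/9)(1/8)(7/7) = 0.11111; P(data | urn C) = (4/5)(1/4)(3/3) = 0.2.
The prior-weighted likelihoods are 1/3 · 0.17857 = 0.059524, 1/3 · 0.11111 = 0.037037, 1/3 · 0.2 = 0.066667; with total 0.16323.
Normalising, the posterior is P(urn A | data) = 0.36467, P(urn B | data) = 0.2269, P(urn C | data) = 0.40843.
So P(red next | data) = Σ P(red next | H) P(H | data) = (4/5)(0.36467) + (1)(0.2269) + (1)(0.40843) = 0.92707.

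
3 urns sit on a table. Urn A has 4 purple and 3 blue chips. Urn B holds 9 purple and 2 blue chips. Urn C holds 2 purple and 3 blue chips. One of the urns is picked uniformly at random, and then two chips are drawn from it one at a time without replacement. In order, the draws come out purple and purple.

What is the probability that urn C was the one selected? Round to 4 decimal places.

0.0961

The likelihood of the observed sequence under each hypothesis: P(data | urn A) = (4/7)(3/6) = 2/7; P(data | urn B) = (9/11)(8/10) = 36/55; P(data | urn C) = (2/5)(1/4) = 1/10.
Weighting by the prior gives 1/3 · 2/7 = 2/21, 1/3 · 36/55 = 12/55, 1/3 · 1/10 = 1/30; summing to 267/770.
By Bayes' rule, P(urn C | data) = (1/30) / (267/770) = 77/801.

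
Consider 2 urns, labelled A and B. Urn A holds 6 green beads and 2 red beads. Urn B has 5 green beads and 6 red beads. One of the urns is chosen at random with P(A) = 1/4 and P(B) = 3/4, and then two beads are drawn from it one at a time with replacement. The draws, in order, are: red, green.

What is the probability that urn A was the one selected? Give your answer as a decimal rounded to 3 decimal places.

0.201

For each hypothesis, P(data | H) works out to: P(data | urn A) = (2/8)(6/8) = 0.1875; P(data | urn B) = (6/11)(5/11) = 0.24793.
The prior-weighted likelihoods are 1/4 · 0.1875 = 0.046875, 3/4 · 0.24793 = 0.18595; with total 0.23283.
Therefore the posterior P(urn A | data) = (0.046875) / (0.23283) = 0.20133.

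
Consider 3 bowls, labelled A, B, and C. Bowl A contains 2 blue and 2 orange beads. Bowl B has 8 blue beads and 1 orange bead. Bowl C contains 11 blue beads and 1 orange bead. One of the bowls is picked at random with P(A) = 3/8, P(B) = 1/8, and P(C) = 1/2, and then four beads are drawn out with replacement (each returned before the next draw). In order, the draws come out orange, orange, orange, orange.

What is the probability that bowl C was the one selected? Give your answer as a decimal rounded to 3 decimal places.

0.001

Compute the likelihood of the observed sequence for each case: P(data | bowl A) = (2/4)(2/4)(2/4)(2/4) = 0.0625; P(data | bowl B) = (1/9)(1/9)(1/9)(1/9) = 0.00015242; P(data | bowl C) = (1/12)(1/12)(1/12)(1/12) = 4.8225e-05.
The prior-weighted likelihoods are 3/8 · 0.0625 = 0.023438, 1/8 · 0.00015242 = 1.9052e-05, 1/2 · 4.8225e-05 = 2.4113e-05; with total 0.023481.
So P(bowl C | data) = (2.4113e-05) / (0.023481) = 0.0010269.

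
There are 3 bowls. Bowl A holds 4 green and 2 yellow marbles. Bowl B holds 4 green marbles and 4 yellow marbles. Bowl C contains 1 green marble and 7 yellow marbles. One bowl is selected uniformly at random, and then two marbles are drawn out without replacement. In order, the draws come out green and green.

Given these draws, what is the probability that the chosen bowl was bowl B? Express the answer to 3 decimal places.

0.349

Compute the likelihood of the observed sequence for each case: P(data | bowl A) = (4/6)(3/5) = 2/5; P(data | bowl B) = (4/8)(3/7) = 3/14; P(data | bowl C) = (1/8)(0/7) = 0.
Weighting by the prior gives 1/3 · 2/5 = 2/15, 1/3 · 3/14 = 1/14, 1/3 · 0 = 0; these sum to 43/210.
Hence P(bowl B | data) = (1/14) / (43/210) = 15/43.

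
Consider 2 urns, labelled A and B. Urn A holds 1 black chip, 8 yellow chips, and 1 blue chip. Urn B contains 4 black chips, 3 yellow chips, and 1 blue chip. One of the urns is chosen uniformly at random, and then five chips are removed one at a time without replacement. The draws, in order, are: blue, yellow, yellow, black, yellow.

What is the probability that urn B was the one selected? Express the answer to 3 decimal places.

0.243

The likelihood of the observed sequence under each hypothesis: P(data | urn A) = (1/10)(8/9)(7/8)(1/7)(6/6) = 0.011111; P(data | urn B) = (1/8)(3/7)(2/6)(4/5)(1/4) = 0.0035714.
Weighting by the prior gives 1/2 · 0.011111 = 0.0055556, 1/2 · 0.0035714 = 0.0017857; summing to 0.0073413.
Hence P(urn B | data) = (0.0017857) / (0.0073413) = 0.24324.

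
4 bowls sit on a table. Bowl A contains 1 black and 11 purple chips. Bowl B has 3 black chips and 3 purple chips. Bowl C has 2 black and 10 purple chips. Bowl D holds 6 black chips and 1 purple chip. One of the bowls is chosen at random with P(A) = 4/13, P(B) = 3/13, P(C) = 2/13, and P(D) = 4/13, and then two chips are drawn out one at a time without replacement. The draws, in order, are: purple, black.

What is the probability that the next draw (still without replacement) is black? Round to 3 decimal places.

Compute the likelihood of the observed sequence for each case: P(data | bowl A) = (11/12)(1/11) = 0.083333; P(data | bowl B) = (3/6)(3/5) = 0.3; P(data | bowl C) = (10/12)(2/11) = 0.15152; P(data | bowl D) = (1/7)(6/6) = 0.14286.
Weighting by the prior gives 4/13 · 0.083333 = 0.025641, 3/13 · 0.3 = 0.069231, 2/13 · 0.15152 = 0.02331, 4/13 · 0.14286 = 0.043956; with total 0.16214.
The posterior is then P(bowl A | data) = 0.15814, P(bowl B | data) = 0.42699, P(bowl C | data) = 0.14377, P(bowl D | data) = 0.2711.
The predictive probability is P(black next | data) = (0)(0.15814) + (1/2)(0.42699) + (1/10)(0.14377) + (1)(0.2711) = 0.49897.

0.499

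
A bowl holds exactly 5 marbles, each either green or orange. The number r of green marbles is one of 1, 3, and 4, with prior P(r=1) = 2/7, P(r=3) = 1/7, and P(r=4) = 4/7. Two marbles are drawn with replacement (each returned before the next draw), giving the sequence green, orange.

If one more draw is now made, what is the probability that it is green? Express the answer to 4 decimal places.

For each hypothesis, P(data | H) works out to: P(data | r = 1) = (1/5)(4/5) = 4/25; P(data | r = 3) = (3/5)(2/5) = 6/25; P(data | r = 4) = (4/5)(1/5) = 4/25.
Weighting by the prior gives 2/7 · 4/25 = 8/175, 1/7 · 6/25 = 6/175, 4/7 · 4/25 = 16/175; these sum to 6/35.
Dividing through by the total gives posterior P(r = 1 | data) = 4/15, P(r = 3 | data) = 1/5, P(r = 4 | data) = 8/15.
Averaging over the posterior, P(green next | data) = (1/5)(4/15) + (3/5)(1/5) + (4/5)(8/15) = 3/5.

0.6000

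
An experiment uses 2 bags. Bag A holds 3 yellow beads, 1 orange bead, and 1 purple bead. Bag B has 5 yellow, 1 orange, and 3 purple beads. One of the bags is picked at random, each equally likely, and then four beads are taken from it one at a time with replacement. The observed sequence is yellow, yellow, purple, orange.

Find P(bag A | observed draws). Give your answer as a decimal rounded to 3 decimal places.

The likelihood of the observed sequence under each hypothesis: P(data | bag A) = (3/5)(3/5)(1/5)(1/5) = 0.0144; P(data | bag B) = (5/9)(5/9)(3/9)(1/9) = 0.011431.
Multiplying each by its prior: 1/2 · 0.0144 = 0.0072, 1/2 · 0.011431 = 0.0057156; with total 0.012916.
So P(bag A | data) = (0.0072) / (0.012916) = 0.55747.

0.557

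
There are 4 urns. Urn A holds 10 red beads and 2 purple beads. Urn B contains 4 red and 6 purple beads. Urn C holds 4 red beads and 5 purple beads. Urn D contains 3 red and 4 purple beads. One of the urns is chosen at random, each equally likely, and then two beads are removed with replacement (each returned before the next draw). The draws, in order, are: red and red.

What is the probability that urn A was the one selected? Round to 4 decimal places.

Compute the likelihood of the observed sequence for each case: P(data | urn A) = (10/12)(10/12) = 0.69444; P(data | urn B) = (4/10)(4/10) = 0.16; P(data | urn C) = (4/9)(4/9) = 0.19753; P(data | urn D) = (3/7)(3/7) = 0.18367.
Weighting by the prior gives 1/4 · 0.69444 = 0.17361, 1/4 · 0.16 = 0.04, 1/4 · 0.19753 = 0.049383, 1/4 · 0.18367 = 0.045918; with total 0.30891.
Therefore the posterior P(urn A | data) = (0.17361) / (0.30891) = 0.56201.

0.5620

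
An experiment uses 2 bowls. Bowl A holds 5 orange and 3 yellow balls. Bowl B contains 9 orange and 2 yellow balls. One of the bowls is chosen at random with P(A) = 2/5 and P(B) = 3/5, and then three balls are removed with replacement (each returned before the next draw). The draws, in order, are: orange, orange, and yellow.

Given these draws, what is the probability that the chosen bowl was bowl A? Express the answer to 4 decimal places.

0.4452

The likelihood of the observed sequence under each hypothesis: P(data | bowl A) = (5/8)(5/8)(3/8) = 0.14648; P(data | bowl B) = (9/11)(9/11)(2/11) = 0.12171.
Weighting by the prior gives 2/5 · 0.14648 = 0.058594, 3/5 · 0.12171 = 0.073028; summing to 0.13162.
So P(bowl A | data) = (0.058594) / (0.13162) = 0.44517.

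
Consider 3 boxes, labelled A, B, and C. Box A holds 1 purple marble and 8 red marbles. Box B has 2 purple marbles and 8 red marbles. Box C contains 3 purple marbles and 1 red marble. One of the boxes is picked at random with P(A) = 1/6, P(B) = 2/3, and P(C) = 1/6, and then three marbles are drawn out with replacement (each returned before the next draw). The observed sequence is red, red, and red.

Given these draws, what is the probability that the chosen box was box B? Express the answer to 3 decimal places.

0.740

For each hypothesis, P(data | H) works out to: P(data | box A) = (8/9)(8/9)(8/9) = 0.70233; P(data | box B) = (8/10)(8/10)(8/10) = 0.512; P(data | box C) = (1/4)(1/4)(1/4) = 0.015625.
Multiplying each by its prior: 1/6 · 0.70233 = 0.11706, 2/3 · 0.512 = 0.34133, 1/6 · 0.015625 = 0.0026042; these sum to 0.46099.
Hence P(box B | data) = (0.34133) / (0.46099) = 0.74043.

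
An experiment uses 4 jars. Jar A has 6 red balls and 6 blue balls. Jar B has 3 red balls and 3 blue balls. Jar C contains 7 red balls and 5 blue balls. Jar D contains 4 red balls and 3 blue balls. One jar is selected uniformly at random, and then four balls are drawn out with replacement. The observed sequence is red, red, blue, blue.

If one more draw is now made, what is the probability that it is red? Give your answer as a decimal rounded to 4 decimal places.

Under each hypothesis, the probability of the observed sequence is: P(data | jar A) = (6/12)(6/12)(6/12)(6/12) = 0.0625; P(data | jar B) = (3/6)(3/6)(3/6)(3/6) = 0.0625; P(data | jar C) = (7/12)(7/12)(5/12)(5/12) = 0.059076; P(data | jar D) = (4/7)(4/7)(3/7)(3/7) = 0.059975.
Weighting by the prior gives 1/4 · 0.0625 = 0.015625, 1/4 · 0.0625 = 0.015625, 1/4 · 0.059076 = 0.014769, 1/4 · 0.059975 = 0.014994; summing to 0.061013.
The posterior is then P(jar A | data) = 0.25609, P(jar B | data) = 0.25609, P(jar C | data) = 0.24206, P(jar D | data) = 0.24575.
The predictive probability is P(red next | data) = (1/2)(0.25609) + (1/2)(0.25609) + (7/12)(0.24206) + (4/7)(0.24575) = 0.53773.

0.5377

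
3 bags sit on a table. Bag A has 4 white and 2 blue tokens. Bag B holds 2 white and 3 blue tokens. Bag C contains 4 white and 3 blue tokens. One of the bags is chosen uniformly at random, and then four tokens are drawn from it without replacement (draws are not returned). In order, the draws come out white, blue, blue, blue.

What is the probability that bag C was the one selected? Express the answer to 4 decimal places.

0.2222

Under each hypothesis, the probability of the observed sequence is: P(data | bag A) = (4/6)(2/5)(1/4)(0/3) = 0; P(data | bag B) = (2/5)(3/4)(2/3)(1/2) = 1/10; P(data | bag C) = (4/7)(3/6)(2/5)(1/4) = 1/35.
Weighting by the prior gives 1/3 · 0 = 0, 1/3 · 1/10 = 1/30, 1/3 · 1/35 = 1/105; these sum to 3/70.
Therefore the posterior P(bag C | data) = (1/105) / (3/70) = 2/9.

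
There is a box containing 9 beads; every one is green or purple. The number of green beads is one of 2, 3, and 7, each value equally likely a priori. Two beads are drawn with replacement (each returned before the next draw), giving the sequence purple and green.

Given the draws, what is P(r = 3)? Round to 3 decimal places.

Compute the likelihood of the observed sequence for each case: P(data | r = 2) = (7/9)(2/9) = 14/81; P(data | r = 3) = (6/9)(3/9) = 2/9; P(data | r = 7) = (2/9)(7/9) = 14/81.
Weighting by the prior gives 1/3 · 14/81 = 14/243, 1/3 · 2/9 = 2/27, 1/3 · 14/81 = 14/243; with total 46/243.
Therefore the posterior P(r = 3 | data) = (2/27) / (46/243) = 9/23.

0.391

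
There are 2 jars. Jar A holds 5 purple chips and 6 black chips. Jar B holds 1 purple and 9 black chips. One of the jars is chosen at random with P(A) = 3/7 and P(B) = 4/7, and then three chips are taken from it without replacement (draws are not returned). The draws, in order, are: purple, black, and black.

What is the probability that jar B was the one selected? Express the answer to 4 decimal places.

0.4681

The likelihood of the observed sequence under each hypothesis: P(data | jar A) = (5/11)(6/10)(5/9) = 5/33; P(data | jar B) = (1/10)(9/9)(8/8) = 1/10.
Multiplying each by its prior: 3/7 · 5/33 = 5/77, 4/7 · 1/10 = 2/35; these sum to 47/385.
By Bayes' rule, P(jar B | data) = (2/35) / (47/385) = 22/47.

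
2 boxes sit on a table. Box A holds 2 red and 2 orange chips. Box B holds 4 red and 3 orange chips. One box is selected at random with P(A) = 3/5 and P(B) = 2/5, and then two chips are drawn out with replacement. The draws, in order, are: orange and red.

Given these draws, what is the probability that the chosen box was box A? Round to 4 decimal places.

The likelihood of the observed sequence under each hypothesis: P(data | box A) = (2/4)(2/4) = 1/4; P(data | box B) = (3/7)(4/7) = 12/49.
Weighting by the prior gives 3/5 · 1/4 = 3/20, 2/5 · 12/49 = 24/245; with total 243/980.
Hence P(box A | data) = (3/20) / (243/980) = 49/81.

0.6049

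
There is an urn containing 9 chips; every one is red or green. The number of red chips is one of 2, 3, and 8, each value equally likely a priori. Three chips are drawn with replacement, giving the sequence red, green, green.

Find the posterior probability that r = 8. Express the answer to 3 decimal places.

0.037

For each hypothesis, P(data | H) works out to: P(data | r = 2) = (2/9)(7/9)(7/9) = 0.13443; P(data | r = 3) = (3/9)(6/9)(6/9) = 0.14815; P(data | r = 8) = (8/9)(1/9)(1/9) = 0.010974.
Weighting by the prior gives 1/3 · 0.13443 = 0.04481, 1/3 · 0.14815 = 0.049383, 1/3 · 0.010974 = 0.003658; with total 0.097851.
So P(r = 8 | data) = (0.003658) / (0.097851) = 0.037383.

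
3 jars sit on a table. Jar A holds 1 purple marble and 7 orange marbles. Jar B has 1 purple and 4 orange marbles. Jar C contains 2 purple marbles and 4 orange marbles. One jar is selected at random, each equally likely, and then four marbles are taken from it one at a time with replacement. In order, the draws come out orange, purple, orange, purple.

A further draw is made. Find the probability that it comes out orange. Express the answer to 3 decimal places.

Under each hypothesis, the probability of the observed sequence is: P(data | jar A) = (7/8)(1/8)(7/8)(1/8) = 0.011963; P(data | jar B) = (4/5)(1/5)(4/5)(1/5) = 0.0256; P(data | jar C) = (4/6)(2/6)(4/6)(2/6) = 0.049383.
Weighting by the prior gives 1/3 · 0.011963 = 0.0039876, 1/3 · 0.0256 = 0.0085333, 1/3 · 0.049383 = 0.016461; these sum to 0.028982.
Dividing through by the total gives posterior P(jar A | data) = 0.13759, P(jar B | data) = 0.29444, P(jar C | data) = 0.56797.
Averaging over the posterior, P(orange next | data) = (7/8)(0.13759) + (4/5)(0.29444) + (2/3)(0.56797) = 0.73459.

0.735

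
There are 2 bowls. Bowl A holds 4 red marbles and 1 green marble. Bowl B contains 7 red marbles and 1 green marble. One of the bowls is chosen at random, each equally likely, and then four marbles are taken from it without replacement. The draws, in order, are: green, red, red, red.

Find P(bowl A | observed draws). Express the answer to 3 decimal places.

0.615

For each hypothesis, P(data | H) works out to: P(data | bowl A) = (1/5)(4/4)(3/3)(2/2) = 1/5; P(data | bowl B) = (1/8)(7/7)(6/6)(5/5) = 1/8.
Weighting by the prior gives 1/2 · 1/5 = 1/10, 1/2 · 1/8 = 1/16; summing to 13/80.
Hence P(bowl A | data) = (1/10) / (13/80) = 8/13.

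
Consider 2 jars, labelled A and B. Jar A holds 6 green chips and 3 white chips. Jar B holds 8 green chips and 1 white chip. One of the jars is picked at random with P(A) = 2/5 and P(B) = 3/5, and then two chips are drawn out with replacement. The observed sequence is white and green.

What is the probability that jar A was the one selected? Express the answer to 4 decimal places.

For each hypothesis, P(data | H) works out to: P(data | jar A) = (3/9)(6/9) = 2/9; P(data | jar B) = (1/9)(8/9) = 8/81.
Multiplying each by its prior: 2/5 · 2/9 = 4/45, 3/5 · 8/81 = 8/135; with total 4/27.
Therefore the posterior P(jar A | data) = (4/45) / (4/27) = 3/5.

0.6000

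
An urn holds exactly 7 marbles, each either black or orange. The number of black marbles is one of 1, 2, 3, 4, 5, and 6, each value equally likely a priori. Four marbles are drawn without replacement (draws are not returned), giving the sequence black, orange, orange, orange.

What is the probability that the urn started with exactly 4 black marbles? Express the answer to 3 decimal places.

0.071

Compute the likelihood of the observed sequence for each case: P(data | r = 1) = (1/7)(6/6)(5/5)(4/4) = 1/7; P(data | r = 2) = (2/7)(5/6)(4/5)(3/4) = 1/7; P(data | r = 3) = (3/7)(4/6)(3/5)(2/4) = 3/35; P(data | r = 4) = (4/7)(3/6)(2/5)(1/4) = 1/35; P(data | r = 5) = (5/7)(2/6)(1/5)(0/4) = 0; P(data | r = 6) = (6/7)(1/6)(0/5) = 0.
Weighting by the prior gives 1/6 · 1/7 = 1/42, 1/6 · 1/7 = 1/42, 1/6 · 3/35 = 1/70, 1/6 · 1/35 = 1/210, 1/6 · 0 = 0, 1/6 · 0 = 0; these sum to 1/15.
Hence P(r = 4 | data) = (1/210) / (1/15) = 1/14.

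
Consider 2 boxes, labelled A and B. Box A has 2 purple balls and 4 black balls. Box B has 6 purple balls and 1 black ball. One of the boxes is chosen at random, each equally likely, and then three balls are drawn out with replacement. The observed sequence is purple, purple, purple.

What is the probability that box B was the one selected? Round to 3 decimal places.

Compute the likelihood of the observed sequence for each case: P(data | box A) = (2/6)(2/6)(2/6) = 0.037037; P(data | box B) = (6/7)(6/7)(6/7) = 0.62974.
Multiplying each by its prior: 1/2 · 0.037037 = 0.018519, 1/2 · 0.62974 = 0.31487; these sum to 0.33339.
By Bayes' rule, P(box B | data) = (0.31487) / (0.33339) = 0.94445.

0.944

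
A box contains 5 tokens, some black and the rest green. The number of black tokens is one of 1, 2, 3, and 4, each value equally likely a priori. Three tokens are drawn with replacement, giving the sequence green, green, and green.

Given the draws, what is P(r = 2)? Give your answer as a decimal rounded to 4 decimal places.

For each hypothesis, P(data | H) works out to: P(data | r = 1) = (4/5)(4/5)(4/5) = 64/125; P(data | r = 2) = (3/5)(3/5)(3/5) = 27/125; P(data | r = 3) = (2/5)(2/5)(2/5) = 8/125; P(data | r = 4) = (1/5)(1/5)(1/5) = 1/125.
Multiplying each by its prior: 1/4 · 64/125 = 16/125, 1/4 · 27/125 = 27/500, 1/4 · 8/125 = 2/125, 1/4 · 1/125 = 1/500; these sum to 1/5.
So P(r = 2 | data) = (27/500) / (1/5) = 27/100.

0.2700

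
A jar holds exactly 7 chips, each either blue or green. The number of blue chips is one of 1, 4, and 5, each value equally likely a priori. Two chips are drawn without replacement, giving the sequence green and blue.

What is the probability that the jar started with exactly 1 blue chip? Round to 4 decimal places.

Compute the likelihood of the observed sequence for each case: P(data | r = 1) = (6/7)(1/6) = 1/7; P(data | r = 4) = (3/7)(4/6) = 2/7; P(data | r = 5) = (2/7)(5/6) = 5/21.
The prior-weighted likelihoods are 1/3 · 1/7 = 1/21, 1/3 · 2/7 = 2/21, 1/3 · 5/21 = 5/63; summing to 2/9.
Hence P(r = 1 | data) = (1/21) / (2/9) = 3/14.

0.2143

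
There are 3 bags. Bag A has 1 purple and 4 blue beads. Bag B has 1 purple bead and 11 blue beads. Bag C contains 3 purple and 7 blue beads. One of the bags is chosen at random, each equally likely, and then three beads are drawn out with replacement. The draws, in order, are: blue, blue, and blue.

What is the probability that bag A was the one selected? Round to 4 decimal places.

0.3150

For each hypothesis, P(data | H) works out to: P(data | bag A) = (4/5)(4/5)(4/5) = 0.512; P(data | bag B) = (11/12)(11/12)(11/12) = 0.77025; P(data | bag C) = (7/10)(7/10)(7/10) = 0.343.
Weighting by the prior gives 1/3 · 0.512 = 0.17067, 1/3 · 0.77025 = 0.25675, 1/3 · 0.343 = 0.11433; summing to 0.54175.
Hence P(bag A | data) = (0.17067) / (0.54175) = 0.31503.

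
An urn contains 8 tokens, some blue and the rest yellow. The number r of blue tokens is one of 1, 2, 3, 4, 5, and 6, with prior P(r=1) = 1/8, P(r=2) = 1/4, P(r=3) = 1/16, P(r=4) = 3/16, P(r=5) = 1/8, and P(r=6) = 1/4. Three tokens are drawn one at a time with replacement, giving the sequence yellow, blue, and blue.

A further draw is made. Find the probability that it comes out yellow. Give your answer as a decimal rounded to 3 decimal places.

0.429

Compute the likelihood of the observed sequence for each case: P(data | r = 1) = (7/8)(1/8)(1/8) = 0.013672; P(data | r = 2) = (6/8)(2/8)(2/8) = 0.046875; P(data | r = 3) = (5/8)(3/8)(3/8) = 0.087891; P(data | r = 4) = (4/8)(4/8)(4/8) = 0.125; P(data | r = 5) = (3/8)(5/8)(5/8) = 0.14648; P(data | r = 6) = (2/8)(6/8)(6/8) = 0.14062.
Weighting by the prior gives 1/8 · 0.013672 = 0.001709, 1/4 · 0.046875 = 0.011719, 1/16 · 0.087891 = 0.0054932, 3/16 · 0.125 = 0.023438, 1/8 · 0.14648 = 0.018311, 1/4 · 0.14062 = 0.035156; summing to 0.095825.
The posterior is then P(r = 1 | data) = 0.017834, P(r = 2 | data) = 0.12229, P(r = 3 | data) = 0.057325, P(r = 4 | data) = 0.24459, P(r = 5 | data) = 0.19108, P(r = 6 | data) = 0.36688.
The predictive probability is P(yellow next | data) = (7/8)(0.017834) + (3/4)(0.12229) + (5/8)(0.057325) + (1/2)(0.24459) + (3/8)(0.19108) + (1/4)(0.36688) = 0.42882.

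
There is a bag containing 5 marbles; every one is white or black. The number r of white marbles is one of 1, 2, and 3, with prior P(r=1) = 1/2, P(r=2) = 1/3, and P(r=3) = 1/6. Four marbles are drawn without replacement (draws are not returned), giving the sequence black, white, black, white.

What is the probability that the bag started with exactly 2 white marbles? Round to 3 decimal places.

The likelihood of the observed sequence under each hypothesis: P(data | r = 1) = (4/5)(1/4)(3/3)(0/2) = 0; P(data | r = 2) = (3/5)(2/4)(2/3)(1/2) = 1/10; P(data | r = 3) = (2/5)(3/4)(1/3)(2/2) = 1/10.
Weighting by the prior gives 1/2 · 0 = 0, 1/3 · 1/10 = 1/30, 1/6 · 1/10 = 1/60; these sum to 1/20.
By Bayes' rule, P(r = 2 | data) = (1/30) / (1/20) = 2/3.

0.667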